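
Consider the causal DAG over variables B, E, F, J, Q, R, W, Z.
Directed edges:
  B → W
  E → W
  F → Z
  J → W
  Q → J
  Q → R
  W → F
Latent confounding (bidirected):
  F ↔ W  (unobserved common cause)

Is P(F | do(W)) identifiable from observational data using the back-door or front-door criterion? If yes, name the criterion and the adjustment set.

P(F|do(W)): not identifiable (no BD/FD set).

desc(W)\{W}={F,Z}; candidates ⊆ {B,E,J,Q,R}.
W↔F: latent back-door arc(s) into W.
size 0: {}; under {} W still reaches {B,E,F,J,Q,R,Z} ∋ F.
size 1: {B}, {E}, {J} …(+2); under {B} W still reaches {E,F,J,Q,R,Z} ∋ F.
size 2: {B,E}, {B,J}, {B,Q} …(+7); under {B,E} W still reaches {F,J,Q,R,Z} ∋ F.
W↔F cannot be blocked by any observed set — no back-door set.
No mediator lies on a directed W→…→F path.
Neither criterion identifies P(F|do(W)) in this graph.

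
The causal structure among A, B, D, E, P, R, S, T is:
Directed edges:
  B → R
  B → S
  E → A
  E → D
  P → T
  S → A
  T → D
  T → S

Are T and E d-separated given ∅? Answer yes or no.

Yes — T ⊥ E | ∅.

Bayes-Ball from T | ∅ reaches {A,D,P,S}.
E ∉ reach(T|∅) ⇒ T ⊥ E | ∅.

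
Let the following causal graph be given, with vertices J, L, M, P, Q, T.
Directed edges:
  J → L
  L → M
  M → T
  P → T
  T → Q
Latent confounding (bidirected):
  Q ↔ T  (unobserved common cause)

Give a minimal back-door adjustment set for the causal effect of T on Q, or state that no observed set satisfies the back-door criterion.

T→Q: no observed back-door set.

desc(T)\{T}={Q}; candidates ⊆ {J,L,M,P}.
T↔Q: latent back-door arc(s) into T.
size 0: {}; under {} T still reaches {J,L,M,P,Q} ∋ Q.
size 1: {J}, {L}, {M} …(+1); under {J} T still reaches {L,M,P,Q} ∋ Q.
size 2: {J,L}, {J,M}, {J,P} …(+3); under {J,L} T still reaches {M,P,Q} ∋ Q.
T↔Q cannot be blocked by any observed set — no back-door set.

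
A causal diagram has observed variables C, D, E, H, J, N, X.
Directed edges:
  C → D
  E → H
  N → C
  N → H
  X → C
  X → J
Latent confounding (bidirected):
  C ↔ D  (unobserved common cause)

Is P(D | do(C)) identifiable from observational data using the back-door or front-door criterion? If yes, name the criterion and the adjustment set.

P(D|do(C)): not identifiable (no BD/FD set).

desc(C)\{C}={D}; candidates ⊆ {E,H,J,N,X}.
C↔D: latent back-door arc(s) into C.
size 0: {}; under {} C still reaches {D,H,J,N,X} ∋ D.
size 1: {E}, {H}, {J} …(+2); under {E} C still reaches {D,H,J,N,X} ∋ D.
size 2: {E,H}, {E,J}, {E,N} …(+7); under {E,H} C still reaches {D,J,N,X} ∋ D.
C↔D cannot be blocked by any observed set — no back-door set.
No mediator lies on a directed C→…→D path.
Neither criterion identifies P(D|do(C)) in this graph.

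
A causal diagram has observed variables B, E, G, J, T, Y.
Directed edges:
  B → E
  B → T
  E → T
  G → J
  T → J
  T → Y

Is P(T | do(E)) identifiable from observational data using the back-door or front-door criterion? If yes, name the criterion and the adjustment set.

P(T|do(E)): backdoor, adjust for {B}.

desc(E)\{E}={J,T,Y}; candidates ⊆ {B,G}.
size 0: {}; under {} E still reaches {B,J,T,Y} ∋ T.
{B}: E⊥T given {B} in G with E→· removed — back-door holds.
P(T|do(E)) = Σ_{B} P(T|E,B)·P(B).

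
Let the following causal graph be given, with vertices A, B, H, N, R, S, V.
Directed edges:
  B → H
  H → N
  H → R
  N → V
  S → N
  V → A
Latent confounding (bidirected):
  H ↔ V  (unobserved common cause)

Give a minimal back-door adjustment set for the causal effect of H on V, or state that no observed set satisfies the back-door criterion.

desc(H)\{H}={A,N,R,V}; candidates ⊆ {B,S}.
H↔V: latent back-door arc(s) into H.
size 0: {}; under {} H still reaches {A,B,V} ∋ V.
size 1: {B}, {S}; under {B} H still reaches {A,V} ∋ V.
size 2: {B,S}; under {B,S} H still reaches {A,V} ∋ V.
H↔V cannot be blocked by any observed set — no back-door set.

H→V: no observed back-door set.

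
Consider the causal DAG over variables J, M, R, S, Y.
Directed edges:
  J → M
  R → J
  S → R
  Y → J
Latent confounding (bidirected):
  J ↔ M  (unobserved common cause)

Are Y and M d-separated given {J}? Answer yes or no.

No — Y and M are d-connected given {J}.

Bayes-Ball from Y | {J} reaches {M,R,S}.
M ∈ reach(Y|{J}) ⇒ Y ⊥̸ M | {J}.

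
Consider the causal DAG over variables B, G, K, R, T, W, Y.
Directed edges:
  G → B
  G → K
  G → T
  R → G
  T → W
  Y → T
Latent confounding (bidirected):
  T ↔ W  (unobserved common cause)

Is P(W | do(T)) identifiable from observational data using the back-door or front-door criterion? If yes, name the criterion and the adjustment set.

P(W|do(T)): not identifiable (no BD/FD set).

desc(T)\{T}={W}; candidates ⊆ {B,G,K,R,Y}.
T↔W: latent back-door arc(s) into T.
size 0: {}; under {} T still reaches {B,G,K,R,W,Y} ∋ W.
size 1: {B}, {G}, {K} …(+2); under {B} T still reaches {G,K,R,W,Y} ∋ W.
size 2: {B,G}, {B,K}, {B,R} …(+7); under {B,G} T still reaches {W,Y} ∋ W.
T↔W cannot be blocked by any observed set — no back-door set.
No mediator lies on a directed T→…→W path.
Neither criterion identifies P(W|do(T)) in this graph.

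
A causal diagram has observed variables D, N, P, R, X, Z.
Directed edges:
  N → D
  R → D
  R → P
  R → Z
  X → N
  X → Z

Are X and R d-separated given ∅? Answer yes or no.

Yes — X ⊥ R | ∅.

Bayes-Ball from X | ∅ reaches {D,N,Z}.
R ∉ reach(X|∅) ⇒ X ⊥ R | ∅.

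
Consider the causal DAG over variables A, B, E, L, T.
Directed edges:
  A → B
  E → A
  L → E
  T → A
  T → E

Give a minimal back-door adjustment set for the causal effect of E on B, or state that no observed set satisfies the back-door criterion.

E→B: minimal back-door set {T}.

desc(E)\{E}={A,B}; candidates ⊆ {L,T}.
size 0: {}; under {} E still reaches {A,B,L,T} ∋ B.
{T}: E⊥B given {T} in G with E→· removed — back-door holds.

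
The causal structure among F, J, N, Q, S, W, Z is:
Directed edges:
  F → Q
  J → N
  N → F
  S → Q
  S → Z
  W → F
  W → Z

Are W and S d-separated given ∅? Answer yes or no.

Bayes-Ball from W | ∅ reaches {F,Q,Z}.
S ∉ reach(W|∅) ⇒ W ⊥ S | ∅.

Yes — W ⊥ S | ∅.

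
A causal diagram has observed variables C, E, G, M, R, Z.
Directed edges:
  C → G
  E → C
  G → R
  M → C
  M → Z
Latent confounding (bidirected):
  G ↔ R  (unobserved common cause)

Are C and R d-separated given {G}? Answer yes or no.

No — C and R are d-connected given {G}.

Bayes-Ball from C | {G} reaches {E,M,R,Z}.
R ∈ reach(C|{G}) ⇒ C ⊥̸ R | {G}.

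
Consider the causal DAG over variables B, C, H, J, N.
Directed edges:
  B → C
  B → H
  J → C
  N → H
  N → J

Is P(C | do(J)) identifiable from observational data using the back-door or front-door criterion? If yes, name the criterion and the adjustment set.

desc(J)\{J}={C}; candidates ⊆ {B,H,N}.
∅: J⊥C given ∅ in G with J→· removed — back-door holds.
P(C|do(J)) = P(C|J) — no adjustment needed.

P(C|do(J)): backdoor, adjust for ∅.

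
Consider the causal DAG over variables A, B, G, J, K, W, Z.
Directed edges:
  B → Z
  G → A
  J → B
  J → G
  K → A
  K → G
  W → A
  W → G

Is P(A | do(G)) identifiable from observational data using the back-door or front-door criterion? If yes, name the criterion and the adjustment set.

desc(G)\{G}={A}; candidates ⊆ {B,J,K,W,Z}.
size 0: {}; under {} G still reaches {A,B,J,K,W,Z} ∋ A.
size 1: {B}, {J}, {K} …(+2); under {B} G still reaches {A,J,K,W} ∋ A.
{K,W}: G⊥A given {K,W} in G with G→· removed — back-door holds.
P(A|do(G)) = Σ_{K,W} P(A|G,K,W)·P(K,W).

P(A|do(G)): backdoor, adjust for {K, W}.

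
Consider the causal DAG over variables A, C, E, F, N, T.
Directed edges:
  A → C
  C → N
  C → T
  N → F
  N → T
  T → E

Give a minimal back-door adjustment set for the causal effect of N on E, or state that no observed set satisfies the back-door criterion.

N→E: minimal back-door set {C}.

desc(N)\{N}={E,F,T}; candidates ⊆ {A,C}.
size 0: {}; under {} N still reaches {A,C,E,T} ∋ E.
{C}: N⊥E given {C} in G with N→· removed — back-door holds.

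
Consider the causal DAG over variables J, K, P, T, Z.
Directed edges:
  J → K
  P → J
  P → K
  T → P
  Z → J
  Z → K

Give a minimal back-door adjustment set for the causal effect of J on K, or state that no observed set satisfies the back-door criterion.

J→K: minimal back-door set {P, Z}.

desc(J)\{J}={K}; candidates ⊆ {P,T,Z}.
size 0: {}; under {} J still reaches {K,P,T,Z} ∋ K.
size 1: {P}, {T}, {Z}; under {P} J still reaches {K,Z} ∋ K.
{P,Z}: J⊥K given {P,Z} in G with J→· removed — back-door holds.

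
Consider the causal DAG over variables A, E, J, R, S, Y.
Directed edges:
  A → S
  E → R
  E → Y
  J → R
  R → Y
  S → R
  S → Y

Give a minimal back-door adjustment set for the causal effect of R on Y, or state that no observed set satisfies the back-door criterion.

desc(R)\{R}={Y}; candidates ⊆ {A,E,J,S}.
size 0: {}; under {} R still reaches {A,E,J,S,Y} ∋ Y.
size 1: {A}, {E}, {J} …(+1); under {A} R still reaches {E,J,S,Y} ∋ Y.
{E,S}: R⊥Y given {E,S} in G with R→· removed — back-door holds.

R→Y: minimal back-door set {E, S}.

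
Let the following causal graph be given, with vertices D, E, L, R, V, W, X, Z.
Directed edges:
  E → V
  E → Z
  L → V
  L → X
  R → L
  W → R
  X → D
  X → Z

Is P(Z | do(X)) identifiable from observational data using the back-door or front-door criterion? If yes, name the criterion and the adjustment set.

P(Z|do(X)): backdoor, adjust for ∅.

desc(X)\{X}={D,Z}; candidates ⊆ {E,L,R,V,W}.
∅: X⊥Z given ∅ in G with X→· removed — back-door holds.
P(Z|do(X)) = P(Z|X) — no adjustment needed.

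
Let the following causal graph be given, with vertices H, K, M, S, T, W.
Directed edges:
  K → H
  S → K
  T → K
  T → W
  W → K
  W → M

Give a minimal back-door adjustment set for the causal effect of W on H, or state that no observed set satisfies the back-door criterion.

W→H: minimal back-door set {T}.

desc(W)\{W}={H,K,M}; candidates ⊆ {S,T}.
size 0: {}; under {} W still reaches {H,K,T} ∋ H.
{T}: W⊥H given {T} in G with W→· removed — back-door holds.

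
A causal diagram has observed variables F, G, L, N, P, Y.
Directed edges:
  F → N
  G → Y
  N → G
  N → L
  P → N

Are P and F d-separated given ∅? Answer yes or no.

Yes — P ⊥ F | ∅.

Bayes-Ball from P | ∅ reaches {G,L,N,Y}.
F ∉ reach(P|∅) ⇒ P ⊥ F | ∅.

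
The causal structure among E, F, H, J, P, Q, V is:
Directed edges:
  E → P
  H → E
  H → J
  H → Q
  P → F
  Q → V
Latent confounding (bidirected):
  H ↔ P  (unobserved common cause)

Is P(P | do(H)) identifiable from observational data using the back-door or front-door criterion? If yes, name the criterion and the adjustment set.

desc(H)\{H}={E,F,J,P,Q,V}; candidates ⊆ {—}.
H↔P: latent back-door arc(s) into H.
size 0: {}; under {} H still reaches {F,P} ∋ P.
H↔P cannot be blocked by any observed set — no back-door set.
{E}: (i) intercepts every directed H→P path; (ii) no back-door H→{E}; (iii) {H} blocks every back-door {E}→P. Front-door holds.
P(P|do(H)) = Σ_{E} P(E|H) Σ_{H'} P(P|E,H')P(H').

P(P|do(H)): frontdoor, adjust for {E}.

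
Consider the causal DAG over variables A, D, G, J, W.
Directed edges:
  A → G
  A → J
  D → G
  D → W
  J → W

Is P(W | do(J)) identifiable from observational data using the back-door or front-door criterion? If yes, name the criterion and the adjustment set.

P(W|do(J)): backdoor, adjust for ∅.

desc(J)\{J}={W}; candidates ⊆ {A,D,G}.
∅: J⊥W given ∅ in G with J→· removed — back-door holds.
P(W|do(J)) = P(W|J) — no adjustment needed.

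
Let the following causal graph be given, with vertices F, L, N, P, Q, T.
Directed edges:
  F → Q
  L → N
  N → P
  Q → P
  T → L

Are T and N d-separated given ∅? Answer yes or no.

No — T and N are d-connected given ∅.

Bayes-Ball from T | ∅ reaches {L,N,P}.
N ∈ reach(T|∅) ⇒ T ⊥̸ N | ∅.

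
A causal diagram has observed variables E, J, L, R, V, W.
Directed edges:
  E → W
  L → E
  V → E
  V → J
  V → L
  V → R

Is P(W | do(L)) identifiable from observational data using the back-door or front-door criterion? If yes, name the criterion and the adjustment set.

desc(L)\{L}={E,W}; candidates ⊆ {J,R,V}.
size 0: {}; under {} L still reaches {E,J,R,V,W} ∋ W.
{V}: L⊥W given {V} in G with L→· removed — back-door holds.
P(W|do(L)) = Σ_{V} P(W|L,V)·P(V).

P(W|do(L)): backdoor, adjust for {V}.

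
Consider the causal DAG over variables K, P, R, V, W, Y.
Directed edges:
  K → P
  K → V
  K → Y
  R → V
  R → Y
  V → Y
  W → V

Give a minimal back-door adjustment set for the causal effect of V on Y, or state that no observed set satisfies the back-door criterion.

desc(V)\{V}={Y}; candidates ⊆ {K,P,R,W}.
size 0: {}; under {} V still reaches {K,P,R,W,Y} ∋ Y.
size 1: {K}, {P}, {R} …(+1); under {K} V still reaches {R,W,Y} ∋ Y.
{K,R}: V⊥Y given {K,R} in G with V→· removed — back-door holds.

V→Y: minimal back-door set {K, R}.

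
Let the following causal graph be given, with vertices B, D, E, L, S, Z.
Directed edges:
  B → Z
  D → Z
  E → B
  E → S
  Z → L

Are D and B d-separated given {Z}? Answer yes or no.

No — D and B are d-connected given {Z}.

Bayes-Ball from D | {Z} reaches {B,E,S}.
B ∈ reach(D|{Z}) ⇒ D ⊥̸ B | {Z}.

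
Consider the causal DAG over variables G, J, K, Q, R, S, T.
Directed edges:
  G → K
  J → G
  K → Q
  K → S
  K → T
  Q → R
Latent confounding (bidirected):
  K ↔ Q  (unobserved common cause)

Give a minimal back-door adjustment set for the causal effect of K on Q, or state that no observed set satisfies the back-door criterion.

K→Q: no observed back-door set.

desc(K)\{K}={Q,R,S,T}; candidates ⊆ {G,J}.
K↔Q: latent back-door arc(s) into K.
size 0: {}; under {} K still reaches {G,J,Q,R} ∋ Q.
size 1: {G}, {J}; under {G} K still reaches {Q,R} ∋ Q.
size 2: {G,J}; under {G,J} K still reaches {Q,R} ∋ Q.
K↔Q cannot be blocked by any observed set — no back-door set.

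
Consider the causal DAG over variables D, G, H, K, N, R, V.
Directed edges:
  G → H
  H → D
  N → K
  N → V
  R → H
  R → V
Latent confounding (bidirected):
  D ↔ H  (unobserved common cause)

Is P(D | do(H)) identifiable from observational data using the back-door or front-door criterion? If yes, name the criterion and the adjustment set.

desc(H)\{H}={D}; candidates ⊆ {G,K,N,R,V}.
H↔D: latent back-door arc(s) into H.
size 0: {}; under {} H still reaches {D,G,R,V} ∋ D.
size 1: {G}, {K}, {N} …(+2); under {G} H still reaches {D,R,V} ∋ D.
size 2: {G,K}, {G,N}, {G,R} …(+7); under {G,K} H still reaches {D,R,V} ∋ D.
H↔D cannot be blocked by any observed set — no back-door set.
No mediator lies on a directed H→…→D path.
Neither criterion identifies P(D|do(H)) in this graph.

P(D|do(H)): not identifiable (no BD/FD set).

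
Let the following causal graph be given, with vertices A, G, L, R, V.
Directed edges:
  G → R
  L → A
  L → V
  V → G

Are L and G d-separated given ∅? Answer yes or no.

Bayes-Ball from L | ∅ reaches {A,G,R,V}.
G ∈ reach(L|∅) ⇒ L ⊥̸ G | ∅.

No — L and G are d-connected given ∅.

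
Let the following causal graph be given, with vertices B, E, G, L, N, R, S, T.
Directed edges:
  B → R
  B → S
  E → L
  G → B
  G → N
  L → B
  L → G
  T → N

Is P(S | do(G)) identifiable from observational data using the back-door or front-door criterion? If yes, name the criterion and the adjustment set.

desc(G)\{G}={B,N,R,S}; candidates ⊆ {E,L,T}.
size 0: {}; under {} G still reaches {B,E,L,R,S} ∋ S.
{L}: G⊥S given {L} in G with G→· removed — back-door holds.
P(S|do(G)) = Σ_{L} P(S|G,L)·P(L).

P(S|do(G)): backdoor, adjust for {L}.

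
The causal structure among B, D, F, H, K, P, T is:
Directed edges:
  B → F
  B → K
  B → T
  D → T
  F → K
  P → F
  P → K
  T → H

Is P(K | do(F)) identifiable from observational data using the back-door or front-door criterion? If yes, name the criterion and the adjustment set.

desc(F)\{F}={K}; candidates ⊆ {B,D,H,P,T}.
size 0: {}; under {} F still reaches {B,H,K,P,T} ∋ K.
size 1: {B}, {D}, {H} …(+2); under {B} F still reaches {K,P} ∋ K.
{B,P}: F⊥K given {B,P} in G with F→· removed — back-door holds.
P(K|do(F)) = Σ_{B,P} P(K|F,B,P)·P(B,P).

P(K|do(F)): backdoor, adjust for {B, P}.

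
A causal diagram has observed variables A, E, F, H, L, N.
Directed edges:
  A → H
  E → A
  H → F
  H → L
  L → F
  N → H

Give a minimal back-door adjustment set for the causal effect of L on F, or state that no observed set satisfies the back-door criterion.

L→F: minimal back-door set {H}.

desc(L)\{L}={F}; candidates ⊆ {A,E,H,N}.
size 0: {}; under {} L still reaches {A,E,F,H,N} ∋ F.
{H}: L⊥F given {H} in G with L→· removed — back-door holds.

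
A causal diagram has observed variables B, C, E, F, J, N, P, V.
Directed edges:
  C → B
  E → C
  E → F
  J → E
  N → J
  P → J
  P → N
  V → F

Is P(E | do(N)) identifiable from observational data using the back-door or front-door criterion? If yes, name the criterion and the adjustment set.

P(E|do(N)): backdoor, adjust for {P}.

desc(N)\{N}={B,C,E,F,J}; candidates ⊆ {P,V}.
size 0: {}; under {} N still reaches {B,C,E,F,J,P} ∋ E.
{P}: N⊥E given {P} in G with N→· removed — back-door holds.
P(E|do(N)) = Σ_{P} P(E|N,P)·P(P).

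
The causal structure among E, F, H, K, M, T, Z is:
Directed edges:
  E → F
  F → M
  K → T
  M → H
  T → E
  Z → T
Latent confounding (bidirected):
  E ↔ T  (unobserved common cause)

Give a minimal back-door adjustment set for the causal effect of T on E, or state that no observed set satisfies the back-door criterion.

T→E: no observed back-door set.

desc(T)\{T}={E,F,H,M}; candidates ⊆ {K,Z}.
T↔E: latent back-door arc(s) into T.
size 0: {}; under {} T still reaches {E,F,H,K,M,Z} ∋ E.
size 1: {K}, {Z}; under {K} T still reaches {E,F,H,M,Z} ∋ E.
size 2: {K,Z}; under {K,Z} T still reaches {E,F,H,M} ∋ E.
T↔E cannot be blocked by any observed set — no back-door set.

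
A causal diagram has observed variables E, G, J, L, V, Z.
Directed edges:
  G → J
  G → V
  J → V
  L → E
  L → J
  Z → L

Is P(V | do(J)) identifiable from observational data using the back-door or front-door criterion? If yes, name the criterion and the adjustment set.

P(V|do(J)): backdoor, adjust for {G}.

desc(J)\{J}={V}; candidates ⊆ {E,G,L,Z}.
size 0: {}; under {} J still reaches {E,G,L,V,Z} ∋ V.
{G}: J⊥V given {G} in G with J→· removed — back-door holds.
P(V|do(J)) = Σ_{G} P(V|J,G)·P(G).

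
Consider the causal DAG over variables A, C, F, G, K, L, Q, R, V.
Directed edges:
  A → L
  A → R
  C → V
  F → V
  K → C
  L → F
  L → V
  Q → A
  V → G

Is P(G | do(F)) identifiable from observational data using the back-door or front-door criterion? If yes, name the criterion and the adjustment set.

P(G|do(F)): backdoor, adjust for {L}.

desc(F)\{F}={G,V}; candidates ⊆ {A,C,K,L,Q,R}.
size 0: {}; under {} F still reaches {A,G,L,Q,R,V} ∋ G.
{L}: F⊥G given {L} in G with F→· removed — back-door holds.
P(G|do(F)) = Σ_{L} P(G|F,L)·P(L).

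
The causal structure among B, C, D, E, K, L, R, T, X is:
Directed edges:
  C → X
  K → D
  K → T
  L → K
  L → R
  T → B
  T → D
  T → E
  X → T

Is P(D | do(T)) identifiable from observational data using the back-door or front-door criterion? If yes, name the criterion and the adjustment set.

desc(T)\{T}={B,D,E}; candidates ⊆ {C,K,L,R,X}.
size 0: {}; under {} T still reaches {C,D,K,L,R,X} ∋ D.
{K}: T⊥D given {K} in G with T→· removed — back-door holds.
P(D|do(T)) = Σ_{K} P(D|T,K)·P(K).

P(D|do(T)): backdoor, adjust for {K}.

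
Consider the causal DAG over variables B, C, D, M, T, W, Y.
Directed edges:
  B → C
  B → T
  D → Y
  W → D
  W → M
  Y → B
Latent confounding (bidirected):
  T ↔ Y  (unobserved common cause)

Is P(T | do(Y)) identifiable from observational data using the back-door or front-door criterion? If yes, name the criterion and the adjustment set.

P(T|do(Y)): frontdoor, adjust for {B}.

desc(Y)\{Y}={B,C,T}; candidates ⊆ {D,M,W}.
Y↔T: latent back-door arc(s) into Y.
size 0: {}; under {} Y still reaches {D,M,T,W} ∋ T.
size 1: {D}, {M}, {W}; under {D} Y still reaches {T} ∋ T.
size 2: {D,M}, {D,W}, {M,W}; under {D,M} Y still reaches {T} ∋ T.
Y↔T cannot be blocked by any observed set — no back-door set.
{B}: (i) intercepts every directed Y→T path; (ii) no back-door Y→{B}; (iii) {Y} blocks every back-door {B}→T. Front-door holds.
P(T|do(Y)) = Σ_{B} P(B|Y) Σ_{Y'} P(T|B,Y')P(Y').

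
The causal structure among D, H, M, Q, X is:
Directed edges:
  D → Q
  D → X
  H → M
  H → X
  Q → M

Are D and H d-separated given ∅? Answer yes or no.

Yes — D ⊥ H | ∅.

Bayes-Ball from D | ∅ reaches {M,Q,X}.
H ∉ reach(D|∅) ⇒ D ⊥ H | ∅.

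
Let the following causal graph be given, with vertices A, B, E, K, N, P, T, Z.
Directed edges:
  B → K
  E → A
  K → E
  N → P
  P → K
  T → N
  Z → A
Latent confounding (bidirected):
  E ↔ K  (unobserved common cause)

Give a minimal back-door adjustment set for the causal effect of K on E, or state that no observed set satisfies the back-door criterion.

K→E: no observed back-door set.

desc(K)\{K}={A,E}; candidates ⊆ {B,N,P,T,Z}.
K↔E: latent back-door arc(s) into K.
size 0: {}; under {} K still reaches {A,B,E,N,P,T} ∋ E.
size 1: {B}, {N}, {P} …(+2); under {B} K still reaches {A,E,N,P,T} ∋ E.
size 2: {B,N}, {B,P}, {B,T} …(+7); under {B,N} K still reaches {A,E,P} ∋ E.
K↔E cannot be blocked by any observed set — no back-door set.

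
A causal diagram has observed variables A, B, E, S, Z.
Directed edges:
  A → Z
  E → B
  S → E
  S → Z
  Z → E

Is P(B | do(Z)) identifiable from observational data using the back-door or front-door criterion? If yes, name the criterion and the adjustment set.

P(B|do(Z)): backdoor, adjust for {S}.

desc(Z)\{Z}={B,E}; candidates ⊆ {A,S}.
size 0: {}; under {} Z still reaches {A,B,E,S} ∋ B.
{S}: Z⊥B given {S} in G with Z→· removed — back-door holds.
P(B|do(Z)) = Σ_{S} P(B|Z,S)·P(S).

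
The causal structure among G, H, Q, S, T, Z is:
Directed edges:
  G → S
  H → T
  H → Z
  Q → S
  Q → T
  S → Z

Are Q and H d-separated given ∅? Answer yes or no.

Yes — Q ⊥ H | ∅.

Bayes-Ball from Q | ∅ reaches {S,T,Z}.
H ∉ reach(Q|∅) ⇒ Q ⊥ H | ∅.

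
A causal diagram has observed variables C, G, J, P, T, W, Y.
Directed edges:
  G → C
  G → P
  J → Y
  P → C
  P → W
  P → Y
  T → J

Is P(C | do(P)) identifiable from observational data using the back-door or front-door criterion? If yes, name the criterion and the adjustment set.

P(C|do(P)): backdoor, adjust for {G}.

desc(P)\{P}={C,W,Y}; candidates ⊆ {G,J,T}.
size 0: {}; under {} P still reaches {C,G} ∋ C.
{G}: P⊥C given {G} in G with P→· removed — back-door holds.
P(C|do(P)) = Σ_{G} P(C|P,G)·P(G).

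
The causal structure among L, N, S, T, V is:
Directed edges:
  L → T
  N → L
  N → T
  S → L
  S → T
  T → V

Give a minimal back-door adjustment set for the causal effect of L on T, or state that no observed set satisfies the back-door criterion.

desc(L)\{L}={T,V}; candidates ⊆ {N,S}.
size 0: {}; under {} L still reaches {N,S,T,V} ∋ T.
size 1: {N}, {S}; under {N} L still reaches {S,T,V} ∋ T.
{N,S}: L⊥T given {N,S} in G with L→· removed — back-door holds.

L→T: minimal back-door set {N, S}.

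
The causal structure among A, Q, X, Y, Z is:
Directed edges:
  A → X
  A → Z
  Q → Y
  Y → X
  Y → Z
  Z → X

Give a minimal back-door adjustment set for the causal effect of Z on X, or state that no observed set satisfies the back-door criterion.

desc(Z)\{Z}={X}; candidates ⊆ {A,Q,Y}.
size 0: {}; under {} Z still reaches {A,Q,X,Y} ∋ X.
size 1: {A}, {Q}, {Y}; under {A} Z still reaches {Q,X,Y} ∋ X.
{A,Y}: Z⊥X given {A,Y} in G with Z→· removed — back-door holds.

Z→X: minimal back-door set {A, Y}.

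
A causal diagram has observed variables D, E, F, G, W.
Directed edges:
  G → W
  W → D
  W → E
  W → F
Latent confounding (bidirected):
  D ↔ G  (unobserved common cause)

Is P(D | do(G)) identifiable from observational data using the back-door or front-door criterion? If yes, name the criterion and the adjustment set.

P(D|do(G)): frontdoor, adjust for {W}.

desc(G)\{G}={D,E,F,W}; candidates ⊆ {—}.
G↔D: latent back-door arc(s) into G.
size 0: {}; under {} G still reaches {D} ∋ D.
G↔D cannot be blocked by any observed set — no back-door set.
{W}: (i) intercepts every directed G→D path; (ii) no back-door G→{W}; (iii) {G} blocks every back-door {W}→D. Front-door holds.
P(D|do(G)) = Σ_{W} P(W|G) Σ_{G'} P(D|W,G')P(G').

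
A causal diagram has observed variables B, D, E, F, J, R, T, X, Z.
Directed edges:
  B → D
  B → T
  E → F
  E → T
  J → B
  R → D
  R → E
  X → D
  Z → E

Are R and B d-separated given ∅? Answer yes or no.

Bayes-Ball from R | ∅ reaches {D,E,F,T}.
B ∉ reach(R|∅) ⇒ R ⊥ B | ∅.

Yes — R ⊥ B | ∅.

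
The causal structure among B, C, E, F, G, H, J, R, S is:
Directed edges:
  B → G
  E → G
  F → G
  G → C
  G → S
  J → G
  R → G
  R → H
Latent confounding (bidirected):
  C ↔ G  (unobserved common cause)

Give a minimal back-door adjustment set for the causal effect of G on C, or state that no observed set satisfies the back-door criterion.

G→C: no observed back-door set.

desc(G)\{G}={C,S}; candidates ⊆ {B,E,F,H,J,R}.
G↔C: latent back-door arc(s) into G.
size 0: {}; under {} G still reaches {B,C,E,F,H,J,R} ∋ C.
size 1: {B}, {E}, {F} …(+3); under {B} G still reaches {C,E,F,H,J,R} ∋ C.
size 2: {B,E}, {B,F}, {B,H} …(+12); under {B,E} G still reaches {C,F,H,J,R} ∋ C.
G↔C cannot be blocked by any observed set — no back-door set.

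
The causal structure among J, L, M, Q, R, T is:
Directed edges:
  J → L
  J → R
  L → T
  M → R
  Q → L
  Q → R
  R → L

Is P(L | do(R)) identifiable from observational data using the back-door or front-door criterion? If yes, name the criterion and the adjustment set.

P(L|do(R)): backdoor, adjust for {J, Q}.

desc(R)\{R}={L,T}; candidates ⊆ {J,M,Q}.
size 0: {}; under {} R still reaches {J,L,M,Q,T} ∋ L.
size 1: {J}, {M}, {Q}; under {J} R still reaches {L,M,Q,T} ∋ L.
{J,Q}: R⊥L given {J,Q} in G with R→· removed — back-door holds.
P(L|do(R)) = Σ_{J,Q} P(L|R,J,Q)·P(J,Q).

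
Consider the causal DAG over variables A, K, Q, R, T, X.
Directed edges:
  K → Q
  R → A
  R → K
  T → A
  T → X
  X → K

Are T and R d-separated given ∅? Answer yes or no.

Bayes-Ball from T | ∅ reaches {A,K,Q,X}.
R ∉ reach(T|∅) ⇒ T ⊥ R | ∅.

Yes — T ⊥ R | ∅.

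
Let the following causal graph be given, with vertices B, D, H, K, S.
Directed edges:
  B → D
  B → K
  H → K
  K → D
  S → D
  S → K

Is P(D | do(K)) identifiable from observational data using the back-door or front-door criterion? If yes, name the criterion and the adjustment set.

desc(K)\{K}={D}; candidates ⊆ {B,H,S}.
size 0: {}; under {} K still reaches {B,D,H,S} ∋ D.
size 1: {B}, {H}, {S}; under {B} K still reaches {D,H,S} ∋ D.
{B,S}: K⊥D given {B,S} in G with K→· removed — back-door holds.
P(D|do(K)) = Σ_{B,S} P(D|K,B,S)·P(B,S).

P(D|do(K)): backdoor, adjust for {B, S}.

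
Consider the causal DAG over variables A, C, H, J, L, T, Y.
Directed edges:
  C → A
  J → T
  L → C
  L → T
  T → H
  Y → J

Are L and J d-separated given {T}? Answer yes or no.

No — L and J are d-connected given {T}.

Bayes-Ball from L | {T} reaches {A,C,J,Y}.
J ∈ reach(L|{T}) ⇒ L ⊥̸ J | {T}.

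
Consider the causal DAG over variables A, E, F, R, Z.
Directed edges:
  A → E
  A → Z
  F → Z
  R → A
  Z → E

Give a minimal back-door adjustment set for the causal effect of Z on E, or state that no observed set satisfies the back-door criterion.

Z→E: minimal back-door set {A}.

desc(Z)\{Z}={E}; candidates ⊆ {A,F,R}.
size 0: {}; under {} Z still reaches {A,E,F,R} ∋ E.
{A}: Z⊥E given {A} in G with Z→· removed — back-door holds.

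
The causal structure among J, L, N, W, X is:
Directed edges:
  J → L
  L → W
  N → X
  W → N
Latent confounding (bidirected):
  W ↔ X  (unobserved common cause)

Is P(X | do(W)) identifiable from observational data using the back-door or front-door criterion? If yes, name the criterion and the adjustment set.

desc(W)\{W}={N,X}; candidates ⊆ {J,L}.
W↔X: latent back-door arc(s) into W.
size 0: {}; under {} W still reaches {J,L,X} ∋ X.
size 1: {J}, {L}; under {J} W still reaches {L,X} ∋ X.
size 2: {J,L}; under {J,L} W still reaches {X} ∋ X.
W↔X cannot be blocked by any observed set — no back-door set.
{N}: (i) intercepts every directed W→X path; (ii) no back-door W→{N}; (iii) {W} blocks every back-door {N}→X. Front-door holds.
P(X|do(W)) = Σ_{N} P(N|W) Σ_{W'} P(X|N,W')P(W').

P(X|do(W)): frontdoor, adjust for {N}.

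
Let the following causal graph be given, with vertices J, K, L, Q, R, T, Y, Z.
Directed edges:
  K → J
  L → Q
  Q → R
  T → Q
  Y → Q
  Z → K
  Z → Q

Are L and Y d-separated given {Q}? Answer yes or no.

Bayes-Ball from L | {Q} reaches {J,K,T,Y,Z}.
Y ∈ reach(L|{Q}) ⇒ L ⊥̸ Y | {Q}.

No — L and Y are d-connected given {Q}.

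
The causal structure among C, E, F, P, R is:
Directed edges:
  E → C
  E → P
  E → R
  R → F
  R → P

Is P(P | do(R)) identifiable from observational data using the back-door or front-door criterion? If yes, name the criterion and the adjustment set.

desc(R)\{R}={F,P}; candidates ⊆ {C,E}.
size 0: {}; under {} R still reaches {C,E,P} ∋ P.
{E}: R⊥P given {E} in G with R→· removed — back-door holds.
P(P|do(R)) = Σ_{E} P(P|R,E)·P(E).

P(P|do(R)): backdoor, adjust for {E}.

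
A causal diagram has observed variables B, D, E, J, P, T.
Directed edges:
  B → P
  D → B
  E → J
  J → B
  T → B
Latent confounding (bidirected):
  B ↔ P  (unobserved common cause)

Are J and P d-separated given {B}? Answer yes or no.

No — J and P are d-connected given {B}.

Bayes-Ball from J | {B} reaches {D,E,P,T}.
P ∈ reach(J|{B}) ⇒ J ⊥̸ P | {B}.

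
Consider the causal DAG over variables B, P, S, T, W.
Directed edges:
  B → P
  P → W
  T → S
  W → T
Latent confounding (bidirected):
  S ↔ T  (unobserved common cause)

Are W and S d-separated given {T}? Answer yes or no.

No — W and S are d-connected given {T}.

Bayes-Ball from W | {T} reaches {B,P,S}.
S ∈ reach(W|{T}) ⇒ W ⊥̸ S | {T}.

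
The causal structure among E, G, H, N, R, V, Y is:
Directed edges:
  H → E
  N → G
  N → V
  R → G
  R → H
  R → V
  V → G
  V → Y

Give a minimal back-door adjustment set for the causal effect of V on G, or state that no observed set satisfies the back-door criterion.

desc(V)\{V}={G,Y}; candidates ⊆ {E,H,N,R}.
size 0: {}; under {} V still reaches {E,G,H,N,R} ∋ G.
size 1: {E}, {H}, {N} …(+1); under {E} V still reaches {G,H,N,R} ∋ G.
{N,R}: V⊥G given {N,R} in G with V→· removed — back-door holds.

V→G: minimal back-door set {N, R}.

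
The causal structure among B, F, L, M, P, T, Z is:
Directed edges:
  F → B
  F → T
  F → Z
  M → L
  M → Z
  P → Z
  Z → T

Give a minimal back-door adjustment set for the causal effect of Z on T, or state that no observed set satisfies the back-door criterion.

desc(Z)\{Z}={T}; candidates ⊆ {B,F,L,M,P}.
size 0: {}; under {} Z still reaches {B,F,L,M,P,T} ∋ T.
{F}: Z⊥T given {F} in G with Z→· removed — back-door holds.

Z→T: minimal back-door set {F}.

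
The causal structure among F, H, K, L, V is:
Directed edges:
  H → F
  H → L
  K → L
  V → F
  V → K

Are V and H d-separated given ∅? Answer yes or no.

Yes — V ⊥ H | ∅.

Bayes-Ball from V | ∅ reaches {F,K,L}.
H ∉ reach(V|∅) ⇒ V ⊥ H | ∅.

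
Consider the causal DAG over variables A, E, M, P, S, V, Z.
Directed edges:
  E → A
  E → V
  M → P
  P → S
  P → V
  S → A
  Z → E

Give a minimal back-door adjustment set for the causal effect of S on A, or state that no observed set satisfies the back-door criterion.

desc(S)\{S}={A}; candidates ⊆ {E,M,P,V,Z}.
∅: S⊥A given ∅ in G with S→· removed — back-door holds.

S→A: minimal back-door set ∅.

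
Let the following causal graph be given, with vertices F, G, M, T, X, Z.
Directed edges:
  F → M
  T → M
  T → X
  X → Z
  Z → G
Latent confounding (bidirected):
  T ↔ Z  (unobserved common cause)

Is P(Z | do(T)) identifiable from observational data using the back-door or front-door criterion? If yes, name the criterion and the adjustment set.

desc(T)\{T}={G,M,X,Z}; candidates ⊆ {F}.
T↔Z: latent back-door arc(s) into T.
size 0: {}; under {} T still reaches {G,Z} ∋ Z.
size 1: {F}; under {F} T still reaches {G,Z} ∋ Z.
T↔Z cannot be blocked by any observed set — no back-door set.
{X}: (i) intercepts every directed T→Z path; (ii) no back-door T→{X}; (iii) {T} blocks every back-door {X}→Z. Front-door holds.
P(Z|do(T)) = Σ_{X} P(X|T) Σ_{T'} P(Z|X,T')P(T').

P(Z|do(T)): frontdoor, adjust for {X}.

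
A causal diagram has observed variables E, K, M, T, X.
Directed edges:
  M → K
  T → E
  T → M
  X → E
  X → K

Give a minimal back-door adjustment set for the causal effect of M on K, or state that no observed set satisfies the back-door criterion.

M→K: minimal back-door set ∅.

desc(M)\{M}={K}; candidates ⊆ {E,T,X}.
∅: M⊥K given ∅ in G with M→· removed — back-door holds.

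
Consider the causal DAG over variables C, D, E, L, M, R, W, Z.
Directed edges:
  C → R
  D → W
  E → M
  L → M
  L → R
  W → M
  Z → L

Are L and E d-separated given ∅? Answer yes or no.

Yes — L ⊥ E | ∅.

Bayes-Ball from L | ∅ reaches {M,R,Z}.
E ∉ reach(L|∅) ⇒ L ⊥ E | ∅.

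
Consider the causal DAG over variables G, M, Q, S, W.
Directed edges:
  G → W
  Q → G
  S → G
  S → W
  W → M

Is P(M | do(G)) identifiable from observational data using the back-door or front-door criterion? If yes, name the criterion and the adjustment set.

desc(G)\{G}={M,W}; candidates ⊆ {Q,S}.
size 0: {}; under {} G still reaches {M,Q,S,W} ∋ M.
{S}: G⊥M given {S} in G with G→· removed — back-door holds.
P(M|do(G)) = Σ_{S} P(M|G,S)·P(S).

P(M|do(G)): backdoor, adjust for {S}.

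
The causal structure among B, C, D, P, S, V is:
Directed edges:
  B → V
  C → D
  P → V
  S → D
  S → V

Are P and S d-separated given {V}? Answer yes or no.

Bayes-Ball from P | {V} reaches {B,D,S}.
S ∈ reach(P|{V}) ⇒ P ⊥̸ S | {V}.

No — P and S are d-connected given {V}.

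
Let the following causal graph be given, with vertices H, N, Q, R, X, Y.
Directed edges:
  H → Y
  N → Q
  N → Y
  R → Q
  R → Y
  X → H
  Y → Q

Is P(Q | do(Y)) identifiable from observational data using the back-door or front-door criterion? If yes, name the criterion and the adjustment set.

desc(Y)\{Y}={Q}; candidates ⊆ {H,N,R,X}.
size 0: {}; under {} Y still reaches {H,N,Q,R,X} ∋ Q.
size 1: {H}, {N}, {R} …(+1); under {H} Y still reaches {N,Q,R} ∋ Q.
{N,R}: Y⊥Q given {N,R} in G with Y→· removed — back-door holds.
P(Q|do(Y)) = Σ_{N,R} P(Q|Y,N,R)·P(N,R).

P(Q|do(Y)): backdoor, adjust for {N, R}.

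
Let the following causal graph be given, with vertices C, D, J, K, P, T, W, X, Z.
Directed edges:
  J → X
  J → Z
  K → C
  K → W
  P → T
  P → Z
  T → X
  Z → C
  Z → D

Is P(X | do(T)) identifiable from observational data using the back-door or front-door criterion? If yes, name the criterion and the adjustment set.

P(X|do(T)): backdoor, adjust for ∅.

desc(T)\{T}={X}; candidates ⊆ {C,D,J,K,P,W,Z}.
∅: T⊥X given ∅ in G with T→· removed — back-door holds.
P(X|do(T)) = P(X|T) — no adjustment needed.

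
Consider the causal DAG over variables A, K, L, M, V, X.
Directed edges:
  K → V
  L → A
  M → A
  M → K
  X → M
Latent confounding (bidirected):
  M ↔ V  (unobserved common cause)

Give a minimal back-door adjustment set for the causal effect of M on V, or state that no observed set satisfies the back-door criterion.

desc(M)\{M}={A,K,V}; candidates ⊆ {L,X}.
M↔V: latent back-door arc(s) into M.
size 0: {}; under {} M still reaches {V,X} ∋ V.
size 1: {L}, {X}; under {L} M still reaches {V,X} ∋ V.
size 2: {L,X}; under {L,X} M still reaches {V} ∋ V.
M↔V cannot be blocked by any observed set — no back-door set.

M→V: no observed back-door set.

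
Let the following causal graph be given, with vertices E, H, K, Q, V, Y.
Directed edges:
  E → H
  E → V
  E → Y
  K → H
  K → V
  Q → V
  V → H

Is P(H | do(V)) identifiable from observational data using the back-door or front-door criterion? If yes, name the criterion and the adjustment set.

desc(V)\{V}={H}; candidates ⊆ {E,K,Q,Y}.
size 0: {}; under {} V still reaches {E,H,K,Q,Y} ∋ H.
size 1: {E}, {K}, {Q} …(+1); under {E} V still reaches {H,K,Q} ∋ H.
{E,K}: V⊥H given {E,K} in G with V→· removed — back-door holds.
P(H|do(V)) = Σ_{E,K} P(H|V,E,K)·P(E,K).

P(H|do(V)): backdoor, adjust for {E, K}.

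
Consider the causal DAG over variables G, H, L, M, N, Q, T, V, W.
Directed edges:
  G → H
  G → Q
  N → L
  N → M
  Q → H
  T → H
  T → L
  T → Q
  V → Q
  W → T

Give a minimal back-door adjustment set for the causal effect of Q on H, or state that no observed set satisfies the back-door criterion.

Q→H: minimal back-door set {G, T}.

desc(Q)\{Q}={H}; candidates ⊆ {G,L,M,N,T,V,W}.
size 0: {}; under {} Q still reaches {G,H,L,T,V,W} ∋ H.
size 1: {G}, {L}, {M} …(+4); under {G} Q still reaches {H,L,T,V,W} ∋ H.
{G,T}: Q⊥H given {G,T} in G with Q→· removed — back-door holds.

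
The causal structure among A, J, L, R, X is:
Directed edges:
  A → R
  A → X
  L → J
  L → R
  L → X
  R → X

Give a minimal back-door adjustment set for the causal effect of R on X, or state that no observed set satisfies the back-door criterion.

desc(R)\{R}={X}; candidates ⊆ {A,J,L}.
size 0: {}; under {} R still reaches {A,J,L,X} ∋ X.
size 1: {A}, {J}, {L}; under {A} R still reaches {J,L,X} ∋ X.
{A,L}: R⊥X given {A,L} in G with R→· removed — back-door holds.

R→X: minimal back-door set {A, L}.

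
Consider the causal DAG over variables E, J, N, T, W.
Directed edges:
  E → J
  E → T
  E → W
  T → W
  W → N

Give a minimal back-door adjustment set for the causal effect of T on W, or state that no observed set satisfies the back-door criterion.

T→W: minimal back-door set {E}.

desc(T)\{T}={N,W}; candidates ⊆ {E,J}.
size 0: {}; under {} T still reaches {E,J,N,W} ∋ W.
{E}: T⊥W given {E} in G with T→· removed — back-door holds.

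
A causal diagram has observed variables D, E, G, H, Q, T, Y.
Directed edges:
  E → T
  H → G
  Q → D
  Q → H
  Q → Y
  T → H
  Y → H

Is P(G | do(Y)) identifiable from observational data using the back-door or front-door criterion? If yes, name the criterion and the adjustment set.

desc(Y)\{Y}={G,H}; candidates ⊆ {D,E,Q,T}.
size 0: {}; under {} Y still reaches {D,G,H,Q} ∋ G.
{Q}: Y⊥G given {Q} in G with Y→· removed — back-door holds.
P(G|do(Y)) = Σ_{Q} P(G|Y,Q)·P(Q).

P(G|do(Y)): backdoor, adjust for {Q}.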